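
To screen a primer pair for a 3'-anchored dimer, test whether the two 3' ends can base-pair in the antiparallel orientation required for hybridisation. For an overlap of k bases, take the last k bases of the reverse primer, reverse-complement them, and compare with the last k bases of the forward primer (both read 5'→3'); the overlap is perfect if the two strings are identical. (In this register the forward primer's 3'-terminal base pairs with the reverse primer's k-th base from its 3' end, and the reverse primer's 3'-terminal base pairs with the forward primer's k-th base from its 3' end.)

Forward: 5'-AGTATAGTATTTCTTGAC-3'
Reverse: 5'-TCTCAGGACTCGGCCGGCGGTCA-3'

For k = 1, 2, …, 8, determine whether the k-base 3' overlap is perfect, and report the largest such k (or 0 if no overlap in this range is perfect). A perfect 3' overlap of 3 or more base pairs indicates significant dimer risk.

Last 8 bases (5'→3') — forward …TTCTTGAC, reverse …GGCGGTCA.
Reverse complement of the reverse primer's last 8 bases: TGACCGCC; its first k bases are the reverse complement of the reverse primer's last k bases, so a perfect k-base overlap needs the forward primer's last k bases to equal them.
Comparing (forward last k vs required): k=1: C vs T ✗; k=2: AC vs TG ✗; k=3: GAC vs TGA ✗; k=4: TGAC vs TGAC ✓; k=5: TTGAC vs TGACC ✗; k=6: CTTGAC vs TGACCG ✗; k=7: TCTTGAC vs TGACCGC ✗; k=8: TTCTTGAC vs TGACCGCC ✗.
Only k = 4 is perfect, so the longest perfect 3' overlap is 4.

Longest perfect overlap: 4 complementary base pairs; significant dimer risk (threshold 3).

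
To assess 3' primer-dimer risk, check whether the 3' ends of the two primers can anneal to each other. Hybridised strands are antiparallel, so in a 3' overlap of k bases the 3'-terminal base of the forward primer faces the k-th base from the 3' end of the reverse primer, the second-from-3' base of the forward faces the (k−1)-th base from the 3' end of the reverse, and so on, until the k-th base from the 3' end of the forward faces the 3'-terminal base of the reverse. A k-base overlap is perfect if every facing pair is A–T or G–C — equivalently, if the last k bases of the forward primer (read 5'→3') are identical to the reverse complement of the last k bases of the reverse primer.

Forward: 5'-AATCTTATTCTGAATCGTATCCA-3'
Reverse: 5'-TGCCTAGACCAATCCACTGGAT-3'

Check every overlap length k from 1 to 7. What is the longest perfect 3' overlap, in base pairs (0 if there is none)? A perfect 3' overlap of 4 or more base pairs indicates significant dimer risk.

Longest perfect overlap: 5 complementary base pairs; significant dimer risk (threshold 4).

Last 7 bases (5'→3') — forward …GTATCCA, reverse …ACTGGAT.
Reverse complement of the reverse primer's last 7 bases: ATCCAGT; its first k bases are the reverse complement of the reverse primer's last k bases, so a perfect k-base overlap needs the forward primer's last k bases to equal them.
Comparing (forward last k vs required): k=1: A vs A ✓; k=2: CA vs AT ✗; k=3: CCA vs ATC ✗; k=4: TCCA vs ATCC ✗; k=5: ATCCA vs ATCCA ✓; k=6: TATCCA vs ATCCAG ✗; k=7: GTATCCA vs ATCCAGT ✗.
Perfect overlaps at k = 1, 5; the largest is 5.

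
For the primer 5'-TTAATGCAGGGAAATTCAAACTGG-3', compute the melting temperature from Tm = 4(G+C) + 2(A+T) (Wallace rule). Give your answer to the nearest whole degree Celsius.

66°C

Base counts: A=9, T=6, G=6, C=3 (length 24).
Tm = 2·(9+6) + 4·(6+3) = 2·15 + 4·9 = 30 + 36 = 66°C.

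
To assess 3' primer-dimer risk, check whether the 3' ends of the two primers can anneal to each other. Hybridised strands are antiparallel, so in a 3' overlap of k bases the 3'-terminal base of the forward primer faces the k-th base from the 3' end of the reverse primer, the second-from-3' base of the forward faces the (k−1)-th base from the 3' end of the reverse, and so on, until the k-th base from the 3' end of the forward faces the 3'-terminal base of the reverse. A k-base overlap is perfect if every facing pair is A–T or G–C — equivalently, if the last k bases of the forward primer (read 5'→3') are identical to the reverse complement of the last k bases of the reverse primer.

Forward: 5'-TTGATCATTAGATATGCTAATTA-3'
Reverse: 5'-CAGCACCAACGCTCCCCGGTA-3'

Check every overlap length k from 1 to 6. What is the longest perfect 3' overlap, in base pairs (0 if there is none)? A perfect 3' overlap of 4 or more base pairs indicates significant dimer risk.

Longest perfect overlap: 2 complementary base pairs; below the dimer-risk threshold (threshold 4).

Last 6 bases (5'→3') — forward …TAATTA, reverse …CCGGTA.
Reverse complement of the reverse primer's last 6 bases: TACCGG; its first k bases are the reverse complement of the reverse primer's last k bases, so a perfect k-base overlap needs the forward primer's last k bases to equal them.
Comparing (forward last k vs required): k=1: A vs T ✗; k=2: TA vs TA ✓; k=3: TTA vs TAC ✗; k=4: ATTA vs TACC ✗; k=5: AATTA vs TACCG ✗; k=6: TAATTA vs TACCGG ✗.
Only k = 2 is perfect, so the longest perfect 3' overlap is 2.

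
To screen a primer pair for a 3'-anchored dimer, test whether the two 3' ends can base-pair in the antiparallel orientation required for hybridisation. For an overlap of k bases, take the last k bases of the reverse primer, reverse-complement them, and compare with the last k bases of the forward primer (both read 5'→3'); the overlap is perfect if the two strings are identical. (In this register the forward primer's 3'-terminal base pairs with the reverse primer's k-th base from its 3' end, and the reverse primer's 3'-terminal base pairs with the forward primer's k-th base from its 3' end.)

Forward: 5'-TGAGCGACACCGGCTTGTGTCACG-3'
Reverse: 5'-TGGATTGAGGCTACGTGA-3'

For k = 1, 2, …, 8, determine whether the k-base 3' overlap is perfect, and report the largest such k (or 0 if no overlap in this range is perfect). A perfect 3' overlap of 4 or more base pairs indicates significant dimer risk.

Longest perfect overlap: 5 complementary base pairs; significant dimer risk (threshold 4).

Last 8 bases (5'→3') — forward …GTGTCACG, reverse …CTACGTGA.
Reverse complement of the reverse primer's last 8 bases: TCACGTAG; its first k bases are the reverse complement of the reverse primer's last k bases, so a perfect k-base overlap needs the forward primer's last k bases to equal them.
Comparing (forward last k vs required): k=1: G vs T ✗; k=2: CG vs TC ✗; k=3: ACG vs TCA ✗; k=4: CACG vs TCAC ✗; k=5: TCACG vs TCACG ✓; k=6: GTCACG vs TCACGT ✗; k=7: TGTCACG vs TCACGTA ✗; k=8: GTGTCACG vs TCACGTAG ✗.
Only k = 5 is perfect, so the longest perfect 3' overlap is 5.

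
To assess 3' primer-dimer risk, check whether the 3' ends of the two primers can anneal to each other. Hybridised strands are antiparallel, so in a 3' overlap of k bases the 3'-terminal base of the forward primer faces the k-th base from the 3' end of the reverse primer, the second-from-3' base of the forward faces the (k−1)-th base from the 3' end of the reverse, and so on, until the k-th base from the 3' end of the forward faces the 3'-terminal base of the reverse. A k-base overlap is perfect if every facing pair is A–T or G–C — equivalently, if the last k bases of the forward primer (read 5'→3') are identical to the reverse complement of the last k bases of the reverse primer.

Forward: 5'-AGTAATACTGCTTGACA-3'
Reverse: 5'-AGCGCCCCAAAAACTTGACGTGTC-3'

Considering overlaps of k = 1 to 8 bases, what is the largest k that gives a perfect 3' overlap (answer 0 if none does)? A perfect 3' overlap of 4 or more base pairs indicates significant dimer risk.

Last 8 bases (5'→3') — forward …GCTTGACA, reverse …GACGTGTC.
Reverse complement of the reverse primer's last 8 bases: GACACGTC; its first k bases are the reverse complement of the reverse primer's last k bases, so a perfect k-base overlap needs the forward primer's last k bases to equal them.
Comparing (forward last k vs required): k=1: A vs G ✗; k=2: CA vs GA ✗; k=3: ACA vs GAC ✗; k=4: GACA vs GACA ✓; k=5: TGACA vs GACAC ✗; k=6: TTGACA vs GACACG ✗; k=7: CTTGACA vs GACACGT ✗; k=8: GCTTGACA vs GACACGTC ✗.
Only k = 4 is perfect, so the longest perfect 3' overlap is 4.

Longest perfect overlap: 4 complementary base pairs; significant dimer risk (threshold 4).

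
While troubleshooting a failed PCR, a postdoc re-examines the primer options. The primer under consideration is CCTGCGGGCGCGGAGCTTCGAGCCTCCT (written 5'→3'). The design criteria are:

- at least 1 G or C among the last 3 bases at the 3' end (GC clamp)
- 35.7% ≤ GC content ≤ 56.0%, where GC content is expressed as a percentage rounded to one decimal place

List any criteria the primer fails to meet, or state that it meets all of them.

Base counts: A=2, T=5, G=10, C=11 (length 28).
GC clamp: 3' end CCT has 2 G/C ✓
GC content: GC 21/28 = 75.0%, outside 35.7–56.0% ✗

Fails: GC content.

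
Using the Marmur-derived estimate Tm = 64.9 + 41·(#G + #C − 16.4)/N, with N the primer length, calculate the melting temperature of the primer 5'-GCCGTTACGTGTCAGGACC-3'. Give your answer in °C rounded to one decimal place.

Base counts: A=3, T=4, G=6, C=6; G+C = 12, N = 19.
Tm = 64.9 + 41·(12 − 16.4)/19 = 64.9 + -180.40/19 = 55.4°C.

55.4°C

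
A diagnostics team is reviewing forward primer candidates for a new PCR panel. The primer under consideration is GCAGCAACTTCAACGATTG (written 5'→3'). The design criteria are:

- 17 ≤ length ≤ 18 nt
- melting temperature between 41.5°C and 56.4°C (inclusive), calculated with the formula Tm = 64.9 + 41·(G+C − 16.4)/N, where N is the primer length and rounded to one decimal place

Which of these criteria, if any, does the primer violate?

Fails: length.

Base counts: A=6, T=4, G=4, C=5 (length 19).
length: length 19, outside 17–18 ✗
Tm: Tm = 64.9 + 41·(9 − 16.4)/19 = 48.9°C ✓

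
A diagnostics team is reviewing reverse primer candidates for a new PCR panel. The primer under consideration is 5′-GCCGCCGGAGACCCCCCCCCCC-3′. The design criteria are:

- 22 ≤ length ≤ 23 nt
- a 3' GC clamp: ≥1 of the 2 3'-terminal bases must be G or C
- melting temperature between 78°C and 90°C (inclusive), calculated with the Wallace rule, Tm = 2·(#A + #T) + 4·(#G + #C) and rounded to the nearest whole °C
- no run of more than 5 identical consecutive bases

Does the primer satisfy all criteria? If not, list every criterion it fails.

Fails: homopolymer run.

Base counts: A=2, T=0, G=5, C=15 (length 22).
length: length 22 ✓
GC clamp: 3' end CC has 2 G/C ✓
Tm: Tm = 2·2 + 4·20 = 84°C ✓
homopolymer run: longest run = 11, exceeds 5 ✗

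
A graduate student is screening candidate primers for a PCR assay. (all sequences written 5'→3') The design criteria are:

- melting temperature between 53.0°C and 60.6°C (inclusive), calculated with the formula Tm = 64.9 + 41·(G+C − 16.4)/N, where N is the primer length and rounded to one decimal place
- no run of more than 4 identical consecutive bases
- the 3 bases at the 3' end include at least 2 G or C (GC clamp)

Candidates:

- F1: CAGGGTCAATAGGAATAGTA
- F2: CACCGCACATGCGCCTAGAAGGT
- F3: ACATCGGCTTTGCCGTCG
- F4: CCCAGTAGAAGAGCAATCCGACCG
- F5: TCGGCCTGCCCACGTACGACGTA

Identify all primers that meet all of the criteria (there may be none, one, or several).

F1 (20 nt, A=8 T=4 G=6 C=2): Tm = 64.9 + 41·(8 − 16.4)/20 = 47.7°C, outside 53.0–60.6°C ✗; longest run = 3 ✓; 3' end GTA has 1 G/C, need ≥2 ✗ — fails.
F2 (23 nt, A=6 T=3 G=6 C=8): Tm = 64.9 + 41·(14 − 16.4)/23 = 60.6°C ✓; longest run = 2 ✓; 3' end GGT has 2 G/C ✓ — passes.
F3 (18 nt, A=2 T=5 G=5 C=6): Tm = 64.9 + 41·(11 − 16.4)/18 = 52.6°C, outside 53.0–60.6°C ✗; longest run = 3 ✓; 3' end TCG has 2 G/C ✓ — fails.
F4 (24 nt, A=8 T=2 G=6 C=8): Tm = 64.9 + 41·(14 − 16.4)/24 = 60.8°C, outside 53.0–60.6°C ✗; longest run = 3 ✓; 3' end CCG has 3 G/C ✓ — fails.
F5 (23 nt, A=4 T=4 G=6 C=9): Tm = 64.9 + 41·(15 − 16.4)/23 = 62.4°C, outside 53.0–60.6°C ✗; longest run = 3 ✓; 3' end GTA has 1 G/C, need ≥2 ✗ — fails.

F2 only.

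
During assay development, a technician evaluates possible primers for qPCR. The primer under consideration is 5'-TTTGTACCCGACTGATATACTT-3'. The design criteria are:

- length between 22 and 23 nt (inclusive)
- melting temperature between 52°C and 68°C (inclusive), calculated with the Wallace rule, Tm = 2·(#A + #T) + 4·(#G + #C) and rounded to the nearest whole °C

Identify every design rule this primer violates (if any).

Base counts: A=5, T=9, G=3, C=5 (length 22).
length: length 22 ✓
Tm: Tm = 2·14 + 4·8 = 60°C ✓

Meets all criteria.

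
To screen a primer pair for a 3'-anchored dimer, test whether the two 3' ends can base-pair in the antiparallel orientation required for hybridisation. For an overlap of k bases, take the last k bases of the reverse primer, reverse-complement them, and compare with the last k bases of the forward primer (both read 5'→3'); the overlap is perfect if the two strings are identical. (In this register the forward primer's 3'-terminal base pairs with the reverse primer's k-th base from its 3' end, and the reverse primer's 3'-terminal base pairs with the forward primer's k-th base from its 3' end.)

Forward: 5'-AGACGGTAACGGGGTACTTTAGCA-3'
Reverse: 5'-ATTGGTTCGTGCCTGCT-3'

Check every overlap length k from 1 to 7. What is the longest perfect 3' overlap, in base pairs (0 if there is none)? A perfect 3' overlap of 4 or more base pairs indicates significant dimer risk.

Last 7 bases (5'→3') — forward …TTTAGCA, reverse …GCCTGCT.
Reverse complement of the reverse primer's last 7 bases: AGCAGGC; its first k bases are the reverse complement of the reverse primer's last k bases, so a perfect k-base overlap needs the forward primer's last k bases to equal them.
Comparing (forward last k vs required): k=1: A vs A ✓; k=2: CA vs AG ✗; k=3: GCA vs AGC ✗; k=4: AGCA vs AGCA ✓; k=5: TAGCA vs AGCAG ✗; k=6: TTAGCA vs AGCAGG ✗; k=7: TTTAGCA vs AGCAGGC ✗.
Perfect overlaps at k = 1, 4; the largest is 4.

Longest perfect overlap: 4 complementary base pairs; significant dimer risk (threshold 4).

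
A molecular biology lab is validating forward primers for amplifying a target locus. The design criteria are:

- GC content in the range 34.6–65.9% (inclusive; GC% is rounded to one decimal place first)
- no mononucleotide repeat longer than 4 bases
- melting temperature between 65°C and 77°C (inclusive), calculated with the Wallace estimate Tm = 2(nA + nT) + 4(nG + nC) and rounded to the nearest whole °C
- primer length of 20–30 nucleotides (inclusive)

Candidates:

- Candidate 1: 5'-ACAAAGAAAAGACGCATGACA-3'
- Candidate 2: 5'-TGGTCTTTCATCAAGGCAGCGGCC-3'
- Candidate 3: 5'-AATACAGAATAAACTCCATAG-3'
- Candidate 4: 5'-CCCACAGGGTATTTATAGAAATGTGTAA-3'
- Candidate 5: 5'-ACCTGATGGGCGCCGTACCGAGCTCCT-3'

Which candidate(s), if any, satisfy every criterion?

Candidate 1 (21 nt, A=12 T=1 G=4 C=4): GC 8/21 = 38.1% ✓; longest run = 4 ✓; Tm = 2·13 + 4·8 = 58°C, outside 65–77°C ✗; length 21 ✓ — fails.
Candidate 2 (24 nt, A=4 T=6 G=7 C=7): GC 14/24 = 58.3% ✓; longest run = 3 ✓; Tm = 2·10 + 4·14 = 76°C ✓; length 24 ✓ — passes.
Candidate 3 (21 nt, A=11 T=4 G=2 C=4): GC 6/21 = 28.6%, outside 34.6–65.9% ✗; longest run = 3 ✓; Tm = 2·15 + 4·6 = 54°C, outside 65–77°C ✗; length 21 ✓ — fails.
Candidate 4 (28 nt, A=10 T=8 G=6 C=4): GC 10/28 = 35.7% ✓; longest run = 3 ✓; Tm = 2·18 + 4·10 = 76°C ✓; length 28 ✓ — passes.
Candidate 5 (27 nt, A=4 T=5 G=8 C=10): GC 18/27 = 66.7%, outside 34.6–65.9% ✗; longest run = 3 ✓; Tm = 2·9 + 4·18 = 90°C, outside 65–77°C ✗; length 27 ✓ — fails.

Candidate 2 and Candidate 4.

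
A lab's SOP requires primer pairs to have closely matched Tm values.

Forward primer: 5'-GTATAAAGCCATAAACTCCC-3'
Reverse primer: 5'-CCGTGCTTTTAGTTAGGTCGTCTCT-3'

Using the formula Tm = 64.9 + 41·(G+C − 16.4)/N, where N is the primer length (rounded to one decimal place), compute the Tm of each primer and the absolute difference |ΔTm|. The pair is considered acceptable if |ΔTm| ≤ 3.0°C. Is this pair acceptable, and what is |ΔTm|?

Forward: G+C = 8, N = 20 → Tm = 64.9 + 41·(8 − 16.4)/20 = 47.7°C.
Reverse: G+C = 12, N = 25 → Tm = 64.9 + 41·(12 − 16.4)/25 = 57.7°C.
|ΔTm| = |47.7 − 57.7| = 10.0°C, > 3.0°C.

|ΔTm| = 10.0°C; the pair is not acceptable.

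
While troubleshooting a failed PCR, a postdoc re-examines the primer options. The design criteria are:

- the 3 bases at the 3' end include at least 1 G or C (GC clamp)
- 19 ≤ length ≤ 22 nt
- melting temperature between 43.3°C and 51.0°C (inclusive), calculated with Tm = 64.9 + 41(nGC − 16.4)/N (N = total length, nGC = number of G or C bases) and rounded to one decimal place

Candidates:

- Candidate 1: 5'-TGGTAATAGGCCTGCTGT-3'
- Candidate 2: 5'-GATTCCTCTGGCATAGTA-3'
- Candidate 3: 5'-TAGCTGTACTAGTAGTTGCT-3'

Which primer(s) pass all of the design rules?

Candidate 3 only.

Candidate 1 (18 nt, A=3 T=6 G=6 C=3): 3' end TGT has 1 G/C ✓; length 18, outside 19–22 ✗; Tm = 64.9 + 41·(9 − 16.4)/18 = 48.0°C ✓ — fails.
Candidate 2 (18 nt, A=4 T=6 G=4 C=4): 3' end GTA has 1 G/C ✓; length 18, outside 19–22 ✗; Tm = 64.9 + 41·(8 − 16.4)/18 = 45.8°C ✓ — fails.
Candidate 3 (20 nt, A=4 T=8 G=5 C=3): 3' end GCT has 2 G/C ✓; length 20 ✓; Tm = 64.9 + 41·(8 − 16.4)/20 = 47.7°C ✓ — passes.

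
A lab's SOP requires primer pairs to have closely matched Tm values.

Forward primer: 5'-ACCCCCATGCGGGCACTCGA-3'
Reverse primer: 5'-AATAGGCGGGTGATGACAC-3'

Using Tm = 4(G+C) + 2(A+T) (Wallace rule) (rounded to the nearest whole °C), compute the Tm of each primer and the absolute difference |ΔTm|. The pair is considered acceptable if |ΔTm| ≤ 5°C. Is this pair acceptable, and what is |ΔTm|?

|ΔTm| = 10°C; the pair is not acceptable.

Forward: A=4 T=2 G=5 C=9 → Tm = 2·6 + 4·14 = 68°C.
Reverse: A=6 T=3 G=7 C=3 → Tm = 2·9 + 4·10 = 58°C.
|ΔTm| = |68 − 58| = 10°C, > 5°C.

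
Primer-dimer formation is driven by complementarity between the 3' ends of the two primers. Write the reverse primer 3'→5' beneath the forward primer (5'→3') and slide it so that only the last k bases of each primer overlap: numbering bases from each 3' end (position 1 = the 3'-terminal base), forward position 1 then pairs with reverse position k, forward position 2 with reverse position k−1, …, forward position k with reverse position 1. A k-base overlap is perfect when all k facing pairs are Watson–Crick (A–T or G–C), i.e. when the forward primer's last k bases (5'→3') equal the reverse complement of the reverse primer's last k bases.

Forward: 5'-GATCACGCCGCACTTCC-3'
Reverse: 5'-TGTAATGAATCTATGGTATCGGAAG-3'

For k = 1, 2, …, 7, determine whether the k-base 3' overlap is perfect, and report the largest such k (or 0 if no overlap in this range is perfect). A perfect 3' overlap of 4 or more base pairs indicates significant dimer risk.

Last 7 bases (5'→3') — forward …CACTTCC, reverse …TCGGAAG.
Reverse complement of the reverse primer's last 7 bases: CTTCCGA; its first k bases are the reverse complement of the reverse primer's last k bases, so a perfect k-base overlap needs the forward primer's last k bases to equal them.
Comparing (forward last k vs required): k=1: C vs C ✓; k=2: CC vs CT ✗; k=3: TCC vs CTT ✗; k=4: TTCC vs CTTC ✗; k=5: CTTCC vs CTTCC ✓; k=6: ACTTCC vs CTTCCG ✗; k=7: CACTTCC vs CTTCCGA ✗.
Perfect overlaps at k = 1, 5; the largest is 5.

Longest perfect overlap: 5 complementary base pairs; significant dimer risk (threshold 4).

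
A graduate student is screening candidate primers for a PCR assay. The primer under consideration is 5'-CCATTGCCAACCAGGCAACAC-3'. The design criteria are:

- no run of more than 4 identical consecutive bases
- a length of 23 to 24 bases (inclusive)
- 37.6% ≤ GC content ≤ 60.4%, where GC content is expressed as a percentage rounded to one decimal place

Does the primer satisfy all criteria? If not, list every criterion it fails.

Base counts: A=7, T=2, G=3, C=9 (length 21).
homopolymer run: longest run = 2 ✓
length: length 21, outside 23–24 ✗
GC content: GC 12/21 = 57.1% ✓

Fails: length.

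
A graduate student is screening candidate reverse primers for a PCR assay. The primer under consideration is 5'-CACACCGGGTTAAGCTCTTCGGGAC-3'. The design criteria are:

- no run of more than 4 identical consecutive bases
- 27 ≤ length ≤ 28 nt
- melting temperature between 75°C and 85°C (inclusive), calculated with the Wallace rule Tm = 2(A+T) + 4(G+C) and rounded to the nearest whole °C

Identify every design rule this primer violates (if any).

Fails: length.

Base counts: A=5, T=5, G=7, C=8 (length 25).
homopolymer run: longest run = 3 ✓
length: length 25, outside 27–28 ✗
Tm: Tm = 2·10 + 4·15 = 80°C ✓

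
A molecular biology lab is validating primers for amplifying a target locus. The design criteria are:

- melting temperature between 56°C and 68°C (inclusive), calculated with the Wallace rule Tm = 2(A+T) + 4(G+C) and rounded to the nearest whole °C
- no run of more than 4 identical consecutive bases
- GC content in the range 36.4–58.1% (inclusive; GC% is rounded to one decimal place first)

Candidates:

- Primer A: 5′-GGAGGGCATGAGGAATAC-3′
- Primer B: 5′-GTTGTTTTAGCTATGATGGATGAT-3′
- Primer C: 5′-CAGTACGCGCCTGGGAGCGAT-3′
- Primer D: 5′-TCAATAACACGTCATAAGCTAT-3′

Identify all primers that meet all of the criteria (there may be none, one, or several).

Primer A (18 nt, A=6 T=2 G=8 C=2): Tm = 2·8 + 4·10 = 56°C ✓; longest run = 3 ✓; GC 10/18 = 55.6% ✓ — passes.
Primer B (24 nt, A=5 T=11 G=7 C=1): Tm = 2·16 + 4·8 = 64°C ✓; longest run = 4 ✓; GC 8/24 = 33.3%, outside 36.4–58.1% ✗ — fails.
Primer C (21 nt, A=4 T=3 G=8 C=6): Tm = 2·7 + 4·14 = 70°C, outside 56–68°C ✗; longest run = 3 ✓; GC 14/21 = 66.7%, outside 36.4–58.1% ✗ — fails.
Primer D (22 nt, A=9 T=6 G=2 C=5): Tm = 2·15 + 4·7 = 58°C ✓; longest run = 2 ✓; GC 7/22 = 31.8%, outside 36.4–58.1% ✗ — fails.

Primer A only.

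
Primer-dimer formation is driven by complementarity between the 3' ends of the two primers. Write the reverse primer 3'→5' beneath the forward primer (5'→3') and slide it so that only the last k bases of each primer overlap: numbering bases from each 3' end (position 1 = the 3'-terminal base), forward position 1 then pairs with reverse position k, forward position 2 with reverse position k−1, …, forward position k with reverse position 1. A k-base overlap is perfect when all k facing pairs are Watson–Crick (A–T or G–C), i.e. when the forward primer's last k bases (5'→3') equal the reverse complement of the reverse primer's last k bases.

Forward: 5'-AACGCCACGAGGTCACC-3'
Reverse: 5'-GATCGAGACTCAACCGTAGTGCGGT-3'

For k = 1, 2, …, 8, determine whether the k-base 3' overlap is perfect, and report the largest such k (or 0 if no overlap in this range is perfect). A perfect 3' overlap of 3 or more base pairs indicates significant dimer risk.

Longest perfect overlap: 3 complementary base pairs; significant dimer risk (threshold 3).

Last 8 bases (5'→3') — forward …AGGTCACC, reverse …AGTGCGGT.
Reverse complement of the reverse primer's last 8 bases: ACCGCACT; its first k bases are the reverse complement of the reverse primer's last k bases, so a perfect k-base overlap needs the forward primer's last k bases to equal them.
Comparing (forward last k vs required): k=1: C vs A ✗; k=2: CC vs AC ✗; k=3: ACC vs ACC ✓; k=4: CACC vs ACCG ✗; k=5: TCACC vs ACCGC ✗; k=6: GTCACC vs ACCGCA ✗; k=7: GGTCACC vs ACCGCAC ✗; k=8: AGGTCACC vs ACCGCACT ✗.
Only k = 3 is perfect, so the longest perfect 3' overlap is 3.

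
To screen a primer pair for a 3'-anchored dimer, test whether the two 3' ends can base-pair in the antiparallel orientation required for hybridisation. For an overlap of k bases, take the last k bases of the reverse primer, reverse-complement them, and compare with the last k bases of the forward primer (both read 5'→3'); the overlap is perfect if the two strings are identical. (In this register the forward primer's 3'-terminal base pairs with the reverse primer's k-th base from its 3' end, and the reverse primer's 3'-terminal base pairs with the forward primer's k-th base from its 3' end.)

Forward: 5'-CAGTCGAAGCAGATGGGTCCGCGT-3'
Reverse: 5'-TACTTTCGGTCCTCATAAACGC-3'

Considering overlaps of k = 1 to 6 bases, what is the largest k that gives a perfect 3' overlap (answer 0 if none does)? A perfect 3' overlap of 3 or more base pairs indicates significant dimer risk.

Last 6 bases (5'→3') — forward …CCGCGT, reverse …AAACGC.
Reverse complement of the reverse primer's last 6 bases: GCGTTT; its first k bases are the reverse complement of the reverse primer's last k bases, so a perfect k-base overlap needs the forward primer's last k bases to equal them.
Comparing (forward last k vs required): k=1: T vs G ✗; k=2: GT vs GC ✗; k=3: CGT vs GCG ✗; k=4: GCGT vs GCGT ✓; k=5: CGCGT vs GCGTT ✗; k=6: CCGCGT vs GCGTTT ✗.
Only k = 4 is perfect, so the longest perfect 3' overlap is 4.

Longest perfect overlap: 4 complementary base pairs; significant dimer risk (threshold 3).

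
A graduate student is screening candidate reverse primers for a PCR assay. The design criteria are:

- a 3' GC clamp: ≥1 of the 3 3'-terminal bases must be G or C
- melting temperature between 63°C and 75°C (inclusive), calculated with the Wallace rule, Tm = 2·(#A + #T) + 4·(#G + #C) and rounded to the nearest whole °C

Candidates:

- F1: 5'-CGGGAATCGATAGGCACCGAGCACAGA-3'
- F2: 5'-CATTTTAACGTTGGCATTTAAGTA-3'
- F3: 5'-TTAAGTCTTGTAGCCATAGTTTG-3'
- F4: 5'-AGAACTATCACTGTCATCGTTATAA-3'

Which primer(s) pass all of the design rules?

None of the candidates satisfy all criteria.

F1 (27 nt, A=9 T=2 G=9 C=7): 3' end AGA has 1 G/C ✓; Tm = 2·11 + 4·16 = 86°C, outside 63–75°C ✗ — fails.
F2 (24 nt, A=7 T=10 G=4 C=3): 3' end GTA has 1 G/C ✓; Tm = 2·17 + 4·7 = 62°C, outside 63–75°C ✗ — fails.
F3 (23 nt, A=5 T=10 G=5 C=3): 3' end TTG has 1 G/C ✓; Tm = 2·15 + 4·8 = 62°C, outside 63–75°C ✗ — fails.
F4 (25 nt, A=9 T=8 G=3 C=5): 3' end TAA has 0 G/C, need ≥1 ✗; Tm = 2·17 + 4·8 = 66°C ✓ — fails.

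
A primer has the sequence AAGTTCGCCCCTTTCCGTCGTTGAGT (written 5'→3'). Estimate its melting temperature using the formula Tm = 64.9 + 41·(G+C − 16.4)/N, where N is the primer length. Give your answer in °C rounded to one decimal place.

61.1°C

Base counts: A=3, T=9, G=6, C=8; G+C = 14, N = 26.
Tm = 64.9 + 41·(14 − 16.4)/26 = 64.9 + -98.40/26 = 61.1°C.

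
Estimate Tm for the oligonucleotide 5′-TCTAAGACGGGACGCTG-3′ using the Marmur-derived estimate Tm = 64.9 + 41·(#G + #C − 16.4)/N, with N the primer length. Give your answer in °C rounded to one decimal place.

49.5°C

Base counts: A=4, T=3, G=6, C=4; G+C = 10, N = 17.
Tm = 64.9 + 41·(10 − 16.4)/17 = 64.9 + -262.40/17 = 49.5°C.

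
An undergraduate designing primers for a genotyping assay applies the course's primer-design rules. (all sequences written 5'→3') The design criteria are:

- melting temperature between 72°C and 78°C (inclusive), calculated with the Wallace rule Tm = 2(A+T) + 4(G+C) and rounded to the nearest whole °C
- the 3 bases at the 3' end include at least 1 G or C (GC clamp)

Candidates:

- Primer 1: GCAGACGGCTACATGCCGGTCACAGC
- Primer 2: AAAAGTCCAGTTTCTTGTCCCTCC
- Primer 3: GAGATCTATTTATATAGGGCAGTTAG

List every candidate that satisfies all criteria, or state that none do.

None of the candidates satisfy all criteria.

Primer 1 (26 nt, A=6 T=3 G=8 C=9): Tm = 2·9 + 4·17 = 86°C, outside 72–78°C ✗; 3' end AGC has 2 G/C ✓ — fails.
Primer 2 (24 nt, A=5 T=8 G=3 C=8): Tm = 2·13 + 4·11 = 70°C, outside 72–78°C ✗; 3' end TCC has 2 G/C ✓ — fails.
Primer 3 (26 nt, A=8 T=9 G=7 C=2): Tm = 2·17 + 4·9 = 70°C, outside 72–78°C ✗; 3' end TAG has 1 G/C ✓ — fails.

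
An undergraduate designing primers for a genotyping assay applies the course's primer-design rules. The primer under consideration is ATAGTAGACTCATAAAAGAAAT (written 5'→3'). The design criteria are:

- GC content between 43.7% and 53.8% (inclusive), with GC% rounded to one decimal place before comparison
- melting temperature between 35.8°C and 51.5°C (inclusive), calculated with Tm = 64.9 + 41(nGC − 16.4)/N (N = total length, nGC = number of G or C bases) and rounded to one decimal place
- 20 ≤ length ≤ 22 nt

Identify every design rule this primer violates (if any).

Fails: GC content.

Base counts: A=12, T=5, G=3, C=2 (length 22).
GC content: GC 5/22 = 22.7%, outside 43.7–53.8% ✗
Tm: Tm = 64.9 + 41·(5 − 16.4)/22 = 43.7°C ✓
length: length 22 ✓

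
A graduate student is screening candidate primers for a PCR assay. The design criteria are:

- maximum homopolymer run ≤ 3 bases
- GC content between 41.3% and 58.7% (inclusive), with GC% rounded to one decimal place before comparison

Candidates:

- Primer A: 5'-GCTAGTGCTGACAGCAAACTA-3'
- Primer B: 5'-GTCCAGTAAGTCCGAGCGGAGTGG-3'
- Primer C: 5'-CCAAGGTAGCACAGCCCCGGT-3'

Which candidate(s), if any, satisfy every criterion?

Primer A (21 nt, A=7 T=4 G=5 C=5): longest run = 3 ✓; GC 10/21 = 47.6% ✓ — passes.
Primer B (24 nt, A=5 T=4 G=10 C=5): longest run = 2 ✓; GC 15/24 = 62.5%, outside 41.3–58.7% ✗ — fails.
Primer C (21 nt, A=5 T=2 G=6 C=8): longest run = 4, exceeds 3 ✗; GC 14/21 = 66.7%, outside 41.3–58.7% ✗ — fails.

Primer A only.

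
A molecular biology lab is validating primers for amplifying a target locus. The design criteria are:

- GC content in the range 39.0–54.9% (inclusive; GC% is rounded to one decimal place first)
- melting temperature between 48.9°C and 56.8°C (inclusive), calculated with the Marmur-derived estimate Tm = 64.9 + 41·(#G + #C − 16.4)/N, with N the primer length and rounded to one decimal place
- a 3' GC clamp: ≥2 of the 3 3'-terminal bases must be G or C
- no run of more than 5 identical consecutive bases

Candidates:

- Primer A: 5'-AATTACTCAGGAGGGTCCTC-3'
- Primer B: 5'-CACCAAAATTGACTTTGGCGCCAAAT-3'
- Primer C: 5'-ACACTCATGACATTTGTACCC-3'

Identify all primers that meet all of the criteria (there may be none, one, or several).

Primer A and Primer C.

Primer A (20 nt, A=5 T=5 G=5 C=5): GC 10/20 = 50.0% ✓; Tm = 64.9 + 41·(10 − 16.4)/20 = 51.8°C ✓; 3' end CTC has 2 G/C ✓; longest run = 3 ✓ — passes.
Primer B (26 nt, A=9 T=6 G=4 C=7): GC 11/26 = 42.3% ✓; Tm = 64.9 + 41·(11 − 16.4)/26 = 56.4°C ✓; 3' end AAT has 0 G/C, need ≥2 ✗; longest run = 4 ✓ — fails.
Primer C (21 nt, A=6 T=6 G=2 C=7): GC 9/21 = 42.9% ✓; Tm = 64.9 + 41·(9 − 16.4)/21 = 50.5°C ✓; 3' end CCC has 3 G/C ✓; longest run = 3 ✓ — passes.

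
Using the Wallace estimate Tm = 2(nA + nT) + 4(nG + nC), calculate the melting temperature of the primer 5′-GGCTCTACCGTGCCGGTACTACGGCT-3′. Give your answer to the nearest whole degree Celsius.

Base counts: A=3, T=6, G=8, C=9 (length 26).
Tm = 2·(3+6) + 4·(8+9) = 2·9 + 4·17 = 18 + 68 = 86°C.

86°C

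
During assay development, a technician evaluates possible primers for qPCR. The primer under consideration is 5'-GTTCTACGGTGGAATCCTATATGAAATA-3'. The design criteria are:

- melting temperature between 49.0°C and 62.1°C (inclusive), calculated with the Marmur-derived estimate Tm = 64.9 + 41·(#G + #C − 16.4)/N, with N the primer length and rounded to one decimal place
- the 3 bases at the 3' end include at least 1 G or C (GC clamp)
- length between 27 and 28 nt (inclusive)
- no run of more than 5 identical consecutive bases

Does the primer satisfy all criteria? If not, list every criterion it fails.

Fails: GC clamp.

Base counts: A=9, T=9, G=6, C=4 (length 28).
Tm: Tm = 64.9 + 41·(10 − 16.4)/28 = 55.5°C ✓
GC clamp: 3' end ATA has 0 G/C, need ≥1 ✗
length: length 28 ✓
homopolymer run: longest run = 3 ✓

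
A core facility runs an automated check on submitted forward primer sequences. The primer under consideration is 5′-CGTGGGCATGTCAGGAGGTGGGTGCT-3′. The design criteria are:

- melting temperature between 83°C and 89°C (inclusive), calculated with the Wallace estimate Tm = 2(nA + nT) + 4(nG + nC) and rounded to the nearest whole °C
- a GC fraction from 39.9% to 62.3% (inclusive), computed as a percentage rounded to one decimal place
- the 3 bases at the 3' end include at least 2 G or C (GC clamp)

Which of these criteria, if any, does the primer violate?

Fails: GC content.

Base counts: A=3, T=6, G=13, C=4 (length 26).
Tm: Tm = 2·9 + 4·17 = 86°C ✓
GC content: GC 17/26 = 65.4%, outside 39.9–62.3% ✗
GC clamp: 3' end GCT has 2 G/C ✓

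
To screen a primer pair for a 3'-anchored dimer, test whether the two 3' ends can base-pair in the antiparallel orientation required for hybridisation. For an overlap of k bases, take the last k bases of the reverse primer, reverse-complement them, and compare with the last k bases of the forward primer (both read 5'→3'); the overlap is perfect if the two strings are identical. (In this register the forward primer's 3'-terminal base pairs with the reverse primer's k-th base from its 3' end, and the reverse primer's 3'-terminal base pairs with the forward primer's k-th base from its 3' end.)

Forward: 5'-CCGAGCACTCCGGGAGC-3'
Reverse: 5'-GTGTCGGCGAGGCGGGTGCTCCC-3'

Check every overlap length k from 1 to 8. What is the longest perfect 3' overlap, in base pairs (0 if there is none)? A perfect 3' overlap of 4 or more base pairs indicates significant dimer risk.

Last 8 bases (5'→3') — forward …CCGGGAGC, reverse …GTGCTCCC.
Reverse complement of the reverse primer's last 8 bases: GGGAGCAC; its first k bases are the reverse complement of the reverse primer's last k bases, so a perfect k-base overlap needs the forward primer's last k bases to equal them.
Comparing (forward last k vs required): k=1: C vs G ✗; k=2: GC vs GG ✗; k=3: AGC vs GGG ✗; k=4: GAGC vs GGGA ✗; k=5: GGAGC vs GGGAG ✗; k=6: GGGAGC vs GGGAGC ✓; k=7: CGGGAGC vs GGGAGCA ✗; k=8: CCGGGAGC vs GGGAGCAC ✗.
Only k = 6 is perfect, so the longest perfect 3' overlap is 6.

Longest perfect overlap: 6 complementary base pairs; significant dimer risk (threshold 4).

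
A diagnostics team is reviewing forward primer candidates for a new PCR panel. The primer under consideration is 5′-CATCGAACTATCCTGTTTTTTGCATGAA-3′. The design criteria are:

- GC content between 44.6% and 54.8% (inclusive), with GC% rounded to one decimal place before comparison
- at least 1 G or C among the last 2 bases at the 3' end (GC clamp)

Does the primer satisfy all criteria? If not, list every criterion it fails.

Fails: GC content, GC clamp.

Base counts: A=7, T=11, G=4, C=6 (length 28).
GC content: GC 10/28 = 35.7%, outside 44.6–54.8% ✗
GC clamp: 3' end AA has 0 G/C, need ≥1 ✗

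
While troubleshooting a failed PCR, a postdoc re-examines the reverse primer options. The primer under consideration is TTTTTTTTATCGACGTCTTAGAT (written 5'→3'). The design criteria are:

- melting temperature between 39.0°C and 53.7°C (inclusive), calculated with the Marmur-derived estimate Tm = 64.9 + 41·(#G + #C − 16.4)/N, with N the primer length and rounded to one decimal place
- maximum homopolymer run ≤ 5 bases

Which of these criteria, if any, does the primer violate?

Fails: homopolymer run.

Base counts: A=4, T=13, G=3, C=3 (length 23).
Tm: Tm = 64.9 + 41·(6 − 16.4)/23 = 46.4°C ✓
homopolymer run: longest run = 8, exceeds 5 ✗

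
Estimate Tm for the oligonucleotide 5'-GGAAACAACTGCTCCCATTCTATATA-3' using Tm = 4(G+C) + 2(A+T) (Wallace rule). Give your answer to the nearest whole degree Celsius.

Base counts: A=9, T=7, G=3, C=7 (length 26).
Tm = 2·(9+7) + 4·(3+7) = 2·16 + 4·10 = 32 + 40 = 72°C.

72°C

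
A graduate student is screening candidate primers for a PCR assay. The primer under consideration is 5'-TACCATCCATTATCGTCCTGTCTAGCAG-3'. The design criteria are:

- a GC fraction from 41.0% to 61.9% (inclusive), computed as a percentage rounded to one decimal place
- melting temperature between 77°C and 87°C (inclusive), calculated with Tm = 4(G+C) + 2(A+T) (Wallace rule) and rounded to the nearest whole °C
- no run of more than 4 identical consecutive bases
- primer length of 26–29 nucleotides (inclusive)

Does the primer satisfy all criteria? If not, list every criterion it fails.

Base counts: A=6, T=9, G=4, C=9 (length 28).
GC content: GC 13/28 = 46.4% ✓
Tm: Tm = 2·15 + 4·13 = 82°C ✓
homopolymer run: longest run = 2 ✓
length: length 28 ✓

Meets all criteria.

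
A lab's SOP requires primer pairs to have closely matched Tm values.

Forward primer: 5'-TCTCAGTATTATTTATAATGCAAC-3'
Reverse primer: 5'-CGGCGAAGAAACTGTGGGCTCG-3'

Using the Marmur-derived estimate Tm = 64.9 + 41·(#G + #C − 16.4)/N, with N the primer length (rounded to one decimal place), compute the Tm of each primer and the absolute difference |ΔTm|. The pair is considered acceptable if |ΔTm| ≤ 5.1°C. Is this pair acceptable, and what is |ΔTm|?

Forward: G+C = 6, N = 24 → Tm = 64.9 + 41·(6 − 16.4)/24 = 47.1°C.
Reverse: G+C = 14, N = 22 → Tm = 64.9 + 41·(14 − 16.4)/22 = 60.4°C.
|ΔTm| = |47.1 − 60.4| = 13.3°C, > 5.1°C.

|ΔTm| = 13.3°C; the pair is not acceptable.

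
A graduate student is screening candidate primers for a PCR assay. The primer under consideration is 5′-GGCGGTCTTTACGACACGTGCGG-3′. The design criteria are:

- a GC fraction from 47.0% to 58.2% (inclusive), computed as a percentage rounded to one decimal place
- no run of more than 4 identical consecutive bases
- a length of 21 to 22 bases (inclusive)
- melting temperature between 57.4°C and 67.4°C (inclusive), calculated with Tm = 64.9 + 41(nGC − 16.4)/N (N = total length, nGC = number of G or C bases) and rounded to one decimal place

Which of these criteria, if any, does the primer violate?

Base counts: A=3, T=5, G=9, C=6 (length 23).
GC content: GC 15/23 = 65.2%, outside 47.0–58.2% ✗
homopolymer run: longest run = 3 ✓
length: length 23, outside 21–22 ✗
Tm: Tm = 64.9 + 41·(15 − 16.4)/23 = 62.4°C ✓

Fails: GC content, length.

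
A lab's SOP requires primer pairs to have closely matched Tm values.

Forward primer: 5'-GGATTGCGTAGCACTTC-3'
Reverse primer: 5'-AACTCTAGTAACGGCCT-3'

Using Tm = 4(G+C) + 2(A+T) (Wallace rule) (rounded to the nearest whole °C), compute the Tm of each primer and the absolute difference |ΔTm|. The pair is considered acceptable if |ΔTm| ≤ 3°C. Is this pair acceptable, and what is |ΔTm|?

Forward: A=3 T=5 G=5 C=4 → Tm = 2·8 + 4·9 = 52°C.
Reverse: A=5 T=4 G=3 C=5 → Tm = 2·9 + 4·8 = 50°C.
|ΔTm| = |52 − 50| = 2°C, ≤ 3°C.

|ΔTm| = 2°C; the pair is acceptable.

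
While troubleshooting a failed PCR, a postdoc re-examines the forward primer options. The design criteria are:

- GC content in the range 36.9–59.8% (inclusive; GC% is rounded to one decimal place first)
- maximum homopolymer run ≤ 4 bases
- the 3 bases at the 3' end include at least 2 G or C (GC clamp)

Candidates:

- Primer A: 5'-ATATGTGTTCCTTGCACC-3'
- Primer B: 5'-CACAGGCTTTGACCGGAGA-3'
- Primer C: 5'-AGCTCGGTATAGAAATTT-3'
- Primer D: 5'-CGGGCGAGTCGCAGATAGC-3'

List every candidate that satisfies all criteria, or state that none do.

Primer A only.

Primer A (18 nt, A=3 T=7 G=3 C=5): GC 8/18 = 44.4% ✓; longest run = 2 ✓; 3' end ACC has 2 G/C ✓ — passes.
Primer B (19 nt, A=5 T=3 G=6 C=5): GC 11/19 = 57.9% ✓; longest run = 3 ✓; 3' end AGA has 1 G/C, need ≥2 ✗ — fails.
Primer C (18 nt, A=6 T=6 G=4 C=2): GC 6/18 = 33.3%, outside 36.9–59.8% ✗; longest run = 3 ✓; 3' end TTT has 0 G/C, need ≥2 ✗ — fails.
Primer D (19 nt, A=4 T=2 G=8 C=5): GC 13/19 = 68.4%, outside 36.9–59.8% ✗; longest run = 3 ✓; 3' end AGC has 2 G/C ✓ — fails.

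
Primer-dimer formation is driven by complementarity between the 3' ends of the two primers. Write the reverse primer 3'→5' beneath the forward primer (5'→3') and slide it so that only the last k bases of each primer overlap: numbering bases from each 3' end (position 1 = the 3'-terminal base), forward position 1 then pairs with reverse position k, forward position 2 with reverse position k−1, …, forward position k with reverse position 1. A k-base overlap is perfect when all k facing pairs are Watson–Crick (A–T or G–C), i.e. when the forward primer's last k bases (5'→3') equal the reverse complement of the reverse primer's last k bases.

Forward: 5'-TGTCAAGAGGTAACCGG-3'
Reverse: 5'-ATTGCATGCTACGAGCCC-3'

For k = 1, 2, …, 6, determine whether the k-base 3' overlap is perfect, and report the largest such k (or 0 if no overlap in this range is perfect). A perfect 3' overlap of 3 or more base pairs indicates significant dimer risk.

Longest perfect overlap: 2 complementary base pairs; below the dimer-risk threshold (threshold 3).

Last 6 bases (5'→3') — forward …AACCGG, reverse …GAGCCC.
Reverse complement of the reverse primer's last 6 bases: GGGCTC; its first k bases are the reverse complement of the reverse primer's last k bases, so a perfect k-base overlap needs the forward primer's last k bases to equal them.
Comparing (forward last k vs required): k=1: G vs G ✓; k=2: GG vs GG ✓; k=3: CGG vs GGG ✗; k=4: CCGG vs GGGC ✗; k=5: ACCGG vs GGGCT ✗; k=6: AACCGG vs GGGCTC ✗.
Perfect overlaps at k = 1, 2; the largest is 2.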